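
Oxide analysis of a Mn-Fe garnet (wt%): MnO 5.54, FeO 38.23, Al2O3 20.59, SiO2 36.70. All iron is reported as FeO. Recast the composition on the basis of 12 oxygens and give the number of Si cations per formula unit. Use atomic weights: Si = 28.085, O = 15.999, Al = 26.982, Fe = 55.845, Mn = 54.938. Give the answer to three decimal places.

MnO (M=70.937): mol = 0.07810; Mn = 0.07810, O = 0.07810.
FeO (M=71.844): mol = 0.53213; Fe = 0.53213, O = 0.53213.
Al2O3 (M=101.961): mol = 0.20194; Al = 0.40388, O = 0.60582.
SiO2 (M=60.083): mol = 0.61082; Si = 0.61082, O = 1.22164.
ΣO = 2.43769; factor = 12/ΣO = 4.92269.
Si apfu = 0.61082 × 4.92269 = 3.007.

3.007 Si apfu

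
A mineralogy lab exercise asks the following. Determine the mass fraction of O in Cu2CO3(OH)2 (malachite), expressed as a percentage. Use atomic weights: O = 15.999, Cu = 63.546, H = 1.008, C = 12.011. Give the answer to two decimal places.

36.18 mass %

M(Cu2CO3(OH)2) = 221.114 g/mol.
O contributes 5 × 15.999 = 79.995 g per mole.
79.995/221.114 = 0.3618 → 36.18%.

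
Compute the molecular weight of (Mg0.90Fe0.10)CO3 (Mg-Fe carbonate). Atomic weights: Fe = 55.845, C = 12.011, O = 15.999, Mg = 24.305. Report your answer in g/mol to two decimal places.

87.47 g/mol

The formula mass is the sum 0.90(24.305) + 0.10(55.845) + 1(12.011) + 3(15.999).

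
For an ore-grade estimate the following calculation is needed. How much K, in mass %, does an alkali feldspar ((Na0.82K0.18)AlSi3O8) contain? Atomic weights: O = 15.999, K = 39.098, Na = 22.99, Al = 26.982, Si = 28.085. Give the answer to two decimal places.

Formula mass = 0.82×22.99 + 0.18×39.098 + 1×26.982 + 3×28.085 + 8×15.999 = 265.118 g/mol, of which 7.038 g is K.
So K makes up 7.038/265.118 = 0.0265 of the mass, i.e. 2.65%.

2.65 mass %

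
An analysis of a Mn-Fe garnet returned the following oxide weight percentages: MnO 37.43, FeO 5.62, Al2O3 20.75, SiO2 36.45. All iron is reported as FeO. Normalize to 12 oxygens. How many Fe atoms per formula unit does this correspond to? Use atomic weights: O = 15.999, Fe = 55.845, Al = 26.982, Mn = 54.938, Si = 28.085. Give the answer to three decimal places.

0.386 Fe apfu

37.43 wt% MnO ÷ 70.937 g/mol = 0.52765 mol, giving 0.52765 Mn and 0.52765 O.
5.62 wt% FeO ÷ 71.844 g/mol = 0.07823 mol, giving 0.07823 Fe and 0.07823 O.
20.75 wt% Al2O3 ÷ 101.961 g/mol = 0.20351 mol, giving 0.40702 Al and 0.61053 O.
36.45 wt% SiO2 ÷ 60.083 g/mol = 0.60666 mol, giving 0.60666 Si and 1.21332 O.
Oxygen sums to 2.42973; scaling by 12/2.42973 = 4.93882 puts the formula on 12 O.
Fe: 0.07823 × 4.93882 = 0.386 atoms per formula unit.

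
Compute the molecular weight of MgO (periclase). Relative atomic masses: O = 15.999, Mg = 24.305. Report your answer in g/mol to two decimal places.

M = 1·24.305 + 1·15.999

40.30 g/mol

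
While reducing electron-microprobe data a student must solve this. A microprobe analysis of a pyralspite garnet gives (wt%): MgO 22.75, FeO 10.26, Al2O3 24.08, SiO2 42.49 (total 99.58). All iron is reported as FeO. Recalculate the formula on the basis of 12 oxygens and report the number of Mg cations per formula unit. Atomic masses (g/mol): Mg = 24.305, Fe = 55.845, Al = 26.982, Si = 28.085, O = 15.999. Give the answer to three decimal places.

2.393 Mg apfu

MgO (M=40.304): mol = 0.56446; Mg = 0.56446, O = 0.56446.
FeO (M=71.844): mol = 0.14281; Fe = 0.14281, O = 0.14281.
Al2O3 (M=101.961): mol = 0.23617; Al = 0.47234, O = 0.70851.
SiO2 (M=60.083): mol = 0.70719; Si = 0.70719, O = 1.41438.
ΣO = 2.83016; factor = 12/ΣO = 4.24004.
Mg apfu = 0.56446 × 4.24004 = 2.393.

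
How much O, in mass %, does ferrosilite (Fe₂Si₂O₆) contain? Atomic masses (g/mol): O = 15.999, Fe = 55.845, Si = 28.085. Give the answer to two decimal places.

M(Fe₂Si₂O₆) = 263.854 g/mol.
O contributes 6 × 15.999 = 95.994 g per mole.
95.994/263.854 = 0.3638 → 36.38%.

36.38 mass %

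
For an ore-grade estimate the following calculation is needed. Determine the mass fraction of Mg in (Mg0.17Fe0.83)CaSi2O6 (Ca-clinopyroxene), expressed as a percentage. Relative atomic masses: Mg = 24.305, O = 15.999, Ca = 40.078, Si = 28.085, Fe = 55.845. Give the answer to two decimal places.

1.70 mass %

Formula mass = 0.17*24.305 + 0.83*55.845 + 1*40.078 + 2*28.085 + 6*15.999 = 242.725 g/mol, of which 4.132 g is Mg.
So Mg makes up 4.132/242.725 = 0.0170 of the mass, i.e. 1.70%.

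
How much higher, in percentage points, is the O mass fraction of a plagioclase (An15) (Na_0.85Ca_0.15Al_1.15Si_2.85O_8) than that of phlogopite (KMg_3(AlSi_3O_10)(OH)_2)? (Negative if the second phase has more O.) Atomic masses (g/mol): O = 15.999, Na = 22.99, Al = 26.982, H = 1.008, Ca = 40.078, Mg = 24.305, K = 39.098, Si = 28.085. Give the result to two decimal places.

First mineral: 127.992 g O in 264.617 g formula = 48.37 wt% O.
Second mineral: 191.988 g O in 417.254 g formula = 46.01 wt% O.
48.37% − 46.01% gives a difference of 2.36 percentage points.

2.36 percentage points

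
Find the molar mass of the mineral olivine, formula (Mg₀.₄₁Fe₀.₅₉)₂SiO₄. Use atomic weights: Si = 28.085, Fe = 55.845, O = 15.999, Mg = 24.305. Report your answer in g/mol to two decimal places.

177.91 g/mol

Mg: 0.82 × 24.305 = 19.9301
Fe: 1.18 × 55.845 = 65.8971
Si: 1 × 28.085 = 28.0850
O: 4 × 15.999 = 63.9960
Summing the contributions gives the formula mass.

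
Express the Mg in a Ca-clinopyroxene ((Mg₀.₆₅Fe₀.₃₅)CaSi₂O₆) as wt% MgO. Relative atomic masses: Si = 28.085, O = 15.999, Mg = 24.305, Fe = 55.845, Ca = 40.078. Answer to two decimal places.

11.51 wt%

M((Mg₀.₆₅Fe₀.₃₅)CaSi₂O₆) = 227.586 g/mol; M(MgO) = 40.304 g/mol.
Moles MgO per formula unit = 0.65 Mg ÷ 1 = 0.6500.
MgO fraction = (0.6500 × 40.304) / 227.586 = 26.198/227.586 = 0.1151.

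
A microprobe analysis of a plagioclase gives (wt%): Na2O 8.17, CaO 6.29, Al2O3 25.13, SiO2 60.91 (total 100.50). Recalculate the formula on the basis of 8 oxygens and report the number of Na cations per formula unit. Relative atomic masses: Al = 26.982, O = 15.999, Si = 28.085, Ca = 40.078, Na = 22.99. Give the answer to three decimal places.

0.700 Na apfu

Na2O (M=61.979): mol = 0.13182; Na = 0.26364, O = 0.13182.
CaO (M=56.077): mol = 0.11217; Ca = 0.11217, O = 0.11217.
Al2O3 (M=101.961): mol = 0.24647; Al = 0.49294, O = 0.73941.
SiO2 (M=60.083): mol = 1.01376; Si = 1.01376, O = 2.02752.
ΣO = 3.01092; factor = 8/ΣO = 2.65700.
Na apfu = 0.26364 × 2.65700 = 0.700.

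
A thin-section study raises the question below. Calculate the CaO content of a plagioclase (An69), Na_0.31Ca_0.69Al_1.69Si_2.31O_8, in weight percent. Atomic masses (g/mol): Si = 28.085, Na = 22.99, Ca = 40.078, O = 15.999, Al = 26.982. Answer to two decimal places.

14.16 wt%

Molar mass of Na_0.31Ca_0.69Al_1.69Si_2.31O_8 = 0.31·22.99 + 0.69·40.078 + 1.69·26.982 + 2.31·28.085 + 8·15.999 = 273.249 g/mol.
Each formula unit contains 0.69 Ca, equivalent to 0.69/1 = 0.6900 mol CaO.
M(CaO) = 1×40.078 + 1×15.999 = 56.077 g/mol.
Mass of CaO per formula unit = 0.6900 × 56.077 = 38.693 g.
CaO wt% = 38.693 / 273.249 × 100 = 14.16%.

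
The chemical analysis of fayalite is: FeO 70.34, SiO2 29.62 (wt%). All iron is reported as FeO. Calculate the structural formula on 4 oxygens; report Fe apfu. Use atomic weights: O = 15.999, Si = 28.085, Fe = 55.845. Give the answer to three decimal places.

FeO (M=71.844): mol = 0.97907; Fe = 0.97907, O = 0.97907.
SiO2 (M=60.083): mol = 0.49298; Si = 0.49298, O = 0.98596.
ΣO = 1.96503; factor = 4/ΣO = 2.03559.
Fe apfu = 0.97907 × 2.03559 = 1.993.

1.993 Fe apfu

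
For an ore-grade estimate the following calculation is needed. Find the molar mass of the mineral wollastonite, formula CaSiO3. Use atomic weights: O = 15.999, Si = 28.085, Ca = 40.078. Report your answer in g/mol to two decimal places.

116.16 g/mol

The formula mass is the sum 1·40.078 + 1·28.085 + 3·15.999.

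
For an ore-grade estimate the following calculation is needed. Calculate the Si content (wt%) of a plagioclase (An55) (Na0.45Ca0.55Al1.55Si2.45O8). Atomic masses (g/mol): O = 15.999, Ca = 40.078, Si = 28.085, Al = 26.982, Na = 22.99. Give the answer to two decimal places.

M(Na0.45Ca0.55Al1.55Si2.45O8) = 271.011 g/mol.
Si contributes 2.45 × 28.085 = 68.808 g per mole.
68.808/271.011 = 0.2539 → 25.39%.

25.39 wt%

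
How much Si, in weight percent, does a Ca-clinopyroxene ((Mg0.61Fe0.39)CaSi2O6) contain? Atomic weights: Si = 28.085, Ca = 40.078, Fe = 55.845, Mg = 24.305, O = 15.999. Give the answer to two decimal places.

Formula mass = 0.61×24.305 + 0.39×55.845 + 1×40.078 + 2×28.085 + 6×15.999 = 228.848 g/mol, of which 56.170 g is Si.
So Si makes up 56.170/228.848 = 0.2454 of the mass, i.e. 24.54%.

24.54 weight percent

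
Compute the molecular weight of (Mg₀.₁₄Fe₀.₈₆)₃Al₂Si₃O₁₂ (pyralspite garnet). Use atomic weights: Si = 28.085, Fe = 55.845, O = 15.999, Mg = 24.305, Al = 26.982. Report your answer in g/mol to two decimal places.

Mg: 0.42 × 24.305 = 10.2081
Fe: 2.58 × 55.845 = 144.0801
Al: 2 × 26.982 = 53.9640
Si: 3 × 28.085 = 84.2550
O: 12 × 15.999 = 191.9880
Summing the contributions gives the formula mass.

484.50 g/mol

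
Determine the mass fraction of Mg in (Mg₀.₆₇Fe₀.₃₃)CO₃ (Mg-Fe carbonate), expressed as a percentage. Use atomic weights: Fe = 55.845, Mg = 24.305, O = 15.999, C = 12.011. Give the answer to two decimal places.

17.19 mass %

Formula mass = 0.67*24.305 + 0.33*55.845 + 1*12.011 + 3*15.999 = 94.721 g/mol, of which 16.284 g is Mg.
So Mg makes up 16.284/94.721 = 0.1719 of the mass, i.e. 17.19%.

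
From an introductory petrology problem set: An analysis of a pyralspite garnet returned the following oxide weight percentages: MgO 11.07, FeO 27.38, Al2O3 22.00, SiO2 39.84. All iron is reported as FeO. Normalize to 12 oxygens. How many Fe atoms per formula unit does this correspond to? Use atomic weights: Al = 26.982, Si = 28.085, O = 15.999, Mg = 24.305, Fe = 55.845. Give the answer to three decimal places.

1.739 Fe apfu

MgO (M=40.304): mol = 0.27466; Mg = 0.27466, O = 0.27466.
FeO (M=71.844): mol = 0.38110; Fe = 0.38110, O = 0.38110.
Al2O3 (M=101.961): mol = 0.21577; Al = 0.43154, O = 0.64731.
SiO2 (M=60.083): mol = 0.66308; Si = 0.66308, O = 1.32616.
ΣO = 2.62923; factor = 12/ΣO = 4.56407.
Fe apfu = 0.38110 × 4.56407 = 1.739.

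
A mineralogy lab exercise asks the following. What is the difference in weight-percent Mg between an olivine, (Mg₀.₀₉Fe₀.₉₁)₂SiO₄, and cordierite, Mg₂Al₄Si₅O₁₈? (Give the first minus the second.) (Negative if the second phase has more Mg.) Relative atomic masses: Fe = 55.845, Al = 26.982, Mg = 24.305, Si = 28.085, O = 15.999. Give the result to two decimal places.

First mineral: 4.375 g Mg in 198.094 g formula = 2.21 wt% Mg.
Second mineral: 48.610 g Mg in 584.945 g formula = 8.31 wt% Mg.
2.21% − 8.31% gives a difference of -6.10 percentage points.

-6.10 percentage points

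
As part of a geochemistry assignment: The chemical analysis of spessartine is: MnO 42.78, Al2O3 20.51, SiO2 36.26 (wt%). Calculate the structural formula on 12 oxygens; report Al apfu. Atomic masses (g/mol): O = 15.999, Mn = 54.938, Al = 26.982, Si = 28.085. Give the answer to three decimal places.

2.000 Al apfu

42.78 wt% MnO ÷ 70.937 g/mol = 0.60307 mol, giving 0.60307 Mn and 0.60307 O.
20.51 wt% Al2O3 ÷ 101.961 g/mol = 0.20116 mol, giving 0.40232 Al and 0.60348 O.
36.26 wt% SiO2 ÷ 60.083 g/mol = 0.60350 mol, giving 0.60350 Si and 1.20700 O.
Oxygen sums to 2.41355; scaling by 12/2.41355 = 4.97193 puts the formula on 12 O.
Al: 0.40232 × 4.97193 = 2.000 atoms per formula unit.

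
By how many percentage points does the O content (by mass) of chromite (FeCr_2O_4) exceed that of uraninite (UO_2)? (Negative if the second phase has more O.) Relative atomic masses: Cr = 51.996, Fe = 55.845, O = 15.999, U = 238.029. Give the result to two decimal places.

O in FeCr_2O_4: molar mass 223.833 g/mol; 4×15.999 = 63.996 g → 28.59 wt%.
O in UO_2: molar mass 270.027 g/mol; 2×15.999 = 31.998 g → 11.85 wt%.
Difference = 28.59 − 11.85 = 16.74 percentage points.

16.74 percentage points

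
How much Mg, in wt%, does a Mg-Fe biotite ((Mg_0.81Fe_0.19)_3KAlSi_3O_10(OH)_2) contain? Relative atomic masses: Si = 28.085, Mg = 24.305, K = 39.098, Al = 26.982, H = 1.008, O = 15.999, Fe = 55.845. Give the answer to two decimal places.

Molar mass of (Mg_0.81Fe_0.19)_3KAlSi_3O_10(OH)_2: 2.43*24.305 + 0.57*55.845 + 1*39.098 + 1*26.982 + 3*28.085 + 12*15.999 + 2*1.008 = 435.232 g/mol.
Mass of Mg per formula unit: 2.43 × 24.305 = 59.061 g.
Weight fraction Mg = 59.061 / 435.232 = 0.1357.

13.57 wt%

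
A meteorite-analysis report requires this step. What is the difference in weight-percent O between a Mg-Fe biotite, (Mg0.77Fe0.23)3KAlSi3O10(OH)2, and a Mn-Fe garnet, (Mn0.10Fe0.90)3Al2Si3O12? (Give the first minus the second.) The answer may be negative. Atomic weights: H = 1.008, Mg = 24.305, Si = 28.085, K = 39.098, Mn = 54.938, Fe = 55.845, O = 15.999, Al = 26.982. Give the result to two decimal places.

O in (Mg0.77Fe0.23)3KAlSi3O10(OH)2: molar mass 439.017 g/mol; 12×15.999 = 191.988 g → 43.73 wt%.
O in (Mn0.10Fe0.90)3Al2Si3O12: molar mass 497.470 g/mol; 12×15.999 = 191.988 g → 38.59 wt%.
Difference = 43.73 − 38.59 = 5.14 percentage points.

5.14 percentage points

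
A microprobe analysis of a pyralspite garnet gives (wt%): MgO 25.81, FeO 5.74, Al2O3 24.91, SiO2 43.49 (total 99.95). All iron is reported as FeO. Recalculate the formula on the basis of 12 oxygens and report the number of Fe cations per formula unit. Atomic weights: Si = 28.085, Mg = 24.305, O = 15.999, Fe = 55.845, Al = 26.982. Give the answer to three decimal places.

0.331 Fe apfu

MgO (M=40.304): mol = 0.64038; Mg = 0.64038, O = 0.64038.
FeO (M=71.844): mol = 0.07990; Fe = 0.07990, O = 0.07990.
Al2O3 (M=101.961): mol = 0.24431; Al = 0.48862, O = 0.73293.
SiO2 (M=60.083): mol = 0.72383; Si = 0.72383, O = 1.44766.
ΣO = 2.90087; factor = 12/ΣO = 4.13669.
Fe apfu = 0.07990 × 4.13669 = 0.331.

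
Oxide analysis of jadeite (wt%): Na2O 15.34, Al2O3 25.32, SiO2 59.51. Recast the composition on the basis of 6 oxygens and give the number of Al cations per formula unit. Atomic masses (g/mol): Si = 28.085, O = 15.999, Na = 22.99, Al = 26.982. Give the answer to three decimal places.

Na2O (M=61.979): mol = 0.24750; Na = 0.49500, O = 0.24750.
Al2O3 (M=101.961): mol = 0.24833; Al = 0.49666, O = 0.74499.
SiO2 (M=60.083): mol = 0.99046; Si = 0.99046, O = 1.98092.
ΣO = 2.97341; factor = 6/ΣO = 2.01789.
Al apfu = 0.49666 × 2.01789 = 1.002.

1.002 Al apfu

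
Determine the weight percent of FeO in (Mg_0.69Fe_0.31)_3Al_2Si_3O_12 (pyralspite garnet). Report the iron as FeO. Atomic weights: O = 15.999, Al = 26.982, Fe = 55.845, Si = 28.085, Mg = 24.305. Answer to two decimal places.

15.45 wt%

Formula mass = 432.454 g/mol.
0.93 Fe → 0.9300 mol FeO per formula unit; M(FeO) = 71.844, so FeO mass = 66.815 g.
66.815/432.454 × 100 = 15.45 wt%.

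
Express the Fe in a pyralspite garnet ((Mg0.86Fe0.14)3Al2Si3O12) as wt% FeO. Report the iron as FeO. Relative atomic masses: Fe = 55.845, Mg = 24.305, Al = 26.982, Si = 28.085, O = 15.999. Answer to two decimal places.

Molar mass of (Mg0.86Fe0.14)3Al2Si3O12 = 2.58×24.305 + 0.42×55.845 + 2×26.982 + 3×28.085 + 12×15.999 = 416.369 g/mol.
Each formula unit contains 0.42 Fe, equivalent to 0.42/1 = 0.4200 mol FeO.
M(FeO) = 1×55.845 + 1×15.999 = 71.844 g/mol.
Mass of FeO per formula unit = 0.4200 × 71.844 = 30.174 g.
FeO wt% = 30.174 / 416.369 × 100 = 7.25%.

7.25 wt%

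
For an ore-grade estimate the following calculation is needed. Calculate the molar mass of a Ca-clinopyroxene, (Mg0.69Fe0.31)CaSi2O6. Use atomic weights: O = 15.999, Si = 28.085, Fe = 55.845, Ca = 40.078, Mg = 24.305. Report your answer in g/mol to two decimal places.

226.32 g/mol

M = 0.69·24.305 + 0.31·55.845 + 1·40.078 + 2·28.085 + 6·15.999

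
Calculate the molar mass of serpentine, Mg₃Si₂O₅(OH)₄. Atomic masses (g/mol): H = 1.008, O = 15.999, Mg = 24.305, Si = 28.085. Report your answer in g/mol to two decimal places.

Mg: 3 × 24.305 = 72.9150
Si: 2 × 28.085 = 56.1700
O: 9 × 15.999 = 143.9910
H: 4 × 1.008 = 4.0320
Summing the contributions gives the formula mass.

277.11 g/mol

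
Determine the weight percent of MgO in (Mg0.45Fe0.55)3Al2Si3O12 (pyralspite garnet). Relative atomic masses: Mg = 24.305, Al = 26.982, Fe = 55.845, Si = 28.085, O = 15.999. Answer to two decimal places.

M((Mg0.45Fe0.55)3Al2Si3O12) = 455.163 g/mol; M(MgO) = 40.304 g/mol.
Moles MgO per formula unit = 1.35 Mg ÷ 1 = 1.3500.
MgO fraction = (1.3500 × 40.304) / 455.163 = 54.410/455.163 = 0.1195.

11.95 wt%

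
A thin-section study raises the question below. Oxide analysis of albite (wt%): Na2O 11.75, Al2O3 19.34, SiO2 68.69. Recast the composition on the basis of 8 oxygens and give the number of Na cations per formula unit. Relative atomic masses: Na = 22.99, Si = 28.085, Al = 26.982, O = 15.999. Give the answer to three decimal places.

0.996 Na apfu

Na2O: 11.75/61.979 = 0.18958 mol → 0.37916 mol Na, 0.18958 mol O.
Al2O3: 19.34/101.961 = 0.18968 mol → 0.37936 mol Al, 0.56904 mol O.
SiO2: 68.69/60.083 = 1.14325 mol → 1.14325 mol Si, 2.28650 mol O.
Total oxygen = 3.04512 mol. Normalization factor = 8/3.04512 = 2.62715.
Na per 8 O = 0.37916 × 2.62715 = 0.996.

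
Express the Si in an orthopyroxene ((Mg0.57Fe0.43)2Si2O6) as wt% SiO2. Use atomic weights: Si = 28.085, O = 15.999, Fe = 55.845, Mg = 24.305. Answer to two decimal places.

52.73 wt%

M((Mg0.57Fe0.43)2Si2O6) = 227.898 g/mol; M(SiO2) = 60.083 g/mol.
Moles SiO2 per formula unit = 2 Si ÷ 1 = 2.0000.
SiO2 fraction = (2.0000 × 60.083) / 227.898 = 120.166/227.898 = 0.5273.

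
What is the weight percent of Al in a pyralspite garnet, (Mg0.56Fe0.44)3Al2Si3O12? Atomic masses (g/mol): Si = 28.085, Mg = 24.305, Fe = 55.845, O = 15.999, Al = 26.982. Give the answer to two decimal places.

12.13 mass %

M((Mg0.56Fe0.44)3Al2Si3O12) = 444.755 g/mol.
Al contributes 2 × 26.982 = 53.964 g per mole.
53.964/444.755 = 0.1213 → 12.13%.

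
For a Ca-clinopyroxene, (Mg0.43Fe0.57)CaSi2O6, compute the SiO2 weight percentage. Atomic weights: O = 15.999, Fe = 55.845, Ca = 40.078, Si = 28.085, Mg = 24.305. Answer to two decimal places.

Molar mass of (Mg0.43Fe0.57)CaSi2O6 = 0.43*24.305 + 0.57*55.845 + 1*40.078 + 2*28.085 + 6*15.999 = 234.525 g/mol.
Each formula unit contains 2 Si, equivalent to 2/1 = 2.0000 mol SiO2.
M(SiO2) = 1×28.085 + 2×15.999 = 60.083 g/mol.
Mass of SiO2 per formula unit = 2.0000 × 60.083 = 120.166 g.
SiO2 wt% = 120.166 / 234.525 × 100 = 51.24%.

51.24 wt%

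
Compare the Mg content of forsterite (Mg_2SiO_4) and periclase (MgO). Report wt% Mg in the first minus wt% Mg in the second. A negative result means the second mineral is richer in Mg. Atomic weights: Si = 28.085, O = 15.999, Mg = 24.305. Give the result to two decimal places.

-25.75 percentage points

M(Mg_2SiO_4) = 140.691 g/mol, so wt% Mg = 48.610/140.691 × 100 = 34.55%.
M(MgO) = 40.304 g/mol, so wt% Mg = 24.305/40.304 × 100 = 60.30%.
34.55 − 60.30 = -25.75 pp.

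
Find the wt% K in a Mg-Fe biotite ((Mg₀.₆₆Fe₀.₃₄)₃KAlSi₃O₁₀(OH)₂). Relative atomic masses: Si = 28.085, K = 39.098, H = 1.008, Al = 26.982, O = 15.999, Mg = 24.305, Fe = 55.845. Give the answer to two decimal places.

M((Mg₀.₆₆Fe₀.₃₄)₃KAlSi₃O₁₀(OH)₂) = 449.425 g/mol.
K contributes 1 × 39.098 = 39.098 g per mole.
39.098/449.425 = 0.0870 → 8.70%.

8.70 wt%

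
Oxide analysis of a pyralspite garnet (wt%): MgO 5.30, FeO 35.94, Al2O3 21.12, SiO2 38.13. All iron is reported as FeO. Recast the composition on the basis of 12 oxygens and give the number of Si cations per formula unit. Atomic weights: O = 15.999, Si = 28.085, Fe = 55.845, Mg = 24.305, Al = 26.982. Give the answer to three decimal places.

MgO: 5.30/40.304 = 0.13150 mol → 0.13150 mol Mg, 0.13150 mol O.
FeO: 35.94/71.844 = 0.50025 mol → 0.50025 mol Fe, 0.50025 mol O.
Al2O3: 21.12/101.961 = 0.20714 mol → 0.41428 mol Al, 0.62142 mol O.
SiO2: 38.13/60.083 = 0.63462 mol → 0.63462 mol Si, 1.26924 mol O.
Total oxygen = 2.52241 mol. Normalization factor = 12/2.52241 = 4.75736.
Si per 12 O = 0.63462 × 4.75736 = 3.019.

3.019 Si apfu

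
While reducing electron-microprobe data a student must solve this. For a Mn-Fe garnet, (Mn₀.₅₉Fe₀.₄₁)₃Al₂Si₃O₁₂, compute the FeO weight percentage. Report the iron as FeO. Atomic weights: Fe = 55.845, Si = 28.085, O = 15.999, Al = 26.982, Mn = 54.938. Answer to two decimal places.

Formula mass = 496.137 g/mol.
1.23 Fe → 1.2300 mol FeO per formula unit; M(FeO) = 71.844, so FeO mass = 88.368 g.
88.368/496.137 × 100 = 17.81 wt%.

17.81 wt%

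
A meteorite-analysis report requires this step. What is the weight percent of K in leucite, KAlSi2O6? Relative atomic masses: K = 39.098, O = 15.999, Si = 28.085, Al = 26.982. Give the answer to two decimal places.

17.91 wt%

Molar mass of KAlSi2O6: 1·39.098 + 1·26.982 + 2·28.085 + 6·15.999 = 218.244 g/mol.
Mass of K per formula unit: 1 × 39.098 = 39.098 g.
Weight fraction K = 39.098 / 218.244 = 0.1791.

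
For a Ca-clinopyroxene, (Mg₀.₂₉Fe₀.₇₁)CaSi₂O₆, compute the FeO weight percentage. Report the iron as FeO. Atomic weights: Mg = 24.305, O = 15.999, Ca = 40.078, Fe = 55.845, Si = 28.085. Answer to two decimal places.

M((Mg₀.₂₉Fe₀.₇₁)CaSi₂O₆) = 238.940 g/mol; M(FeO) = 71.844 g/mol.
Moles FeO per formula unit = 0.71 Fe ÷ 1 = 0.7100.
FeO fraction = (0.7100 × 71.844) / 238.940 = 51.009/238.940 = 0.2135.

21.35 wt%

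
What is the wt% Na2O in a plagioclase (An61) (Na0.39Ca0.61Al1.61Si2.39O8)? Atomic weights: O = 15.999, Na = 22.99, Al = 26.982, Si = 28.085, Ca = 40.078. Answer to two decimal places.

4.44 wt%

Formula mass = 271.970 g/mol.
0.39 Na → 0.1950 mol Na2O per formula unit; M(Na2O) = 61.979, so Na2O mass = 12.086 g.
12.086/271.970 × 100 = 4.44 wt%.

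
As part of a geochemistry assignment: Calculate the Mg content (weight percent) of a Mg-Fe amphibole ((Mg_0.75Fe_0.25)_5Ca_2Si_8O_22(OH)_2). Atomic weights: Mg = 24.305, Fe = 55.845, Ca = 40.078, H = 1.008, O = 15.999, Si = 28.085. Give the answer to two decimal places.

10.70 weight percent

M((Mg_0.75Fe_0.25)_5Ca_2Si_8O_22(OH)_2) = 851.778 g/mol.
Mg contributes 3.75 × 24.305 = 91.144 g per mole.
91.144/851.778 = 0.1070 → 10.70%.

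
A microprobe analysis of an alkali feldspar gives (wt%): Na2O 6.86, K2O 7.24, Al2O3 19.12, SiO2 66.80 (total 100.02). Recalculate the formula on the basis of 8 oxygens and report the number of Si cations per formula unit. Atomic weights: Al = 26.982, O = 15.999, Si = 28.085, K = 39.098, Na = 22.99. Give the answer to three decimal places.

Na2O: 6.86/61.979 = 0.11068 mol → 0.22136 mol Na, 0.11068 mol O.
K2O: 7.24/94.195 = 0.07686 mol → 0.15372 mol K, 0.07686 mol O.
Al2O3: 19.12/101.961 = 0.18752 mol → 0.37504 mol Al, 0.56256 mol O.
SiO2: 66.80/60.083 = 1.11180 mol → 1.11180 mol Si, 2.22360 mol O.
Total oxygen = 2.97370 mol. Normalization factor = 8/2.97370 = 2.69025.
Si per 8 O = 1.11180 × 2.69025 = 2.991.

2.991 Si apfu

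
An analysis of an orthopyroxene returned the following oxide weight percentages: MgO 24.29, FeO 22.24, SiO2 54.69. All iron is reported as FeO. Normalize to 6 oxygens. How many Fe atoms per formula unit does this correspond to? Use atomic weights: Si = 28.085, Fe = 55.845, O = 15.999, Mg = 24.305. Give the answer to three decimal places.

0.680 Fe apfu

MgO (M=40.304): mol = 0.60267; Mg = 0.60267, O = 0.60267.
FeO (M=71.844): mol = 0.30956; Fe = 0.30956, O = 0.30956.
SiO2 (M=60.083): mol = 0.91024; Si = 0.91024, O = 1.82048.
ΣO = 2.73271; factor = 6/ΣO = 2.19562.
Fe apfu = 0.30956 × 2.19562 = 0.680.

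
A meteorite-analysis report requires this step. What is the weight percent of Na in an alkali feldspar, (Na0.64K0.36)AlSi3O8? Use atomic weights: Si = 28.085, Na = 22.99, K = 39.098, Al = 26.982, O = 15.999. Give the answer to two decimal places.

5.49 mass %

Formula mass = 0.64·22.99 + 0.36·39.098 + 1·26.982 + 3·28.085 + 8·15.999 = 268.018 g/mol, of which 14.714 g is Na.
So Na makes up 14.714/268.018 = 0.0549 of the mass, i.e. 5.49%.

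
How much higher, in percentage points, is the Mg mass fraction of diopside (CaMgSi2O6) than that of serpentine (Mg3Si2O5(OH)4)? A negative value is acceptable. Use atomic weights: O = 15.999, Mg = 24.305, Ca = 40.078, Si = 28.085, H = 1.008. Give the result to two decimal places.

-15.09 percentage points

M(CaMgSi2O6) = 216.547 g/mol, so wt% Mg = 24.305/216.547 × 100 = 11.22%.
M(Mg3Si2O5(OH)4) = 277.108 g/mol, so wt% Mg = 72.915/277.108 × 100 = 26.31%.
11.22 − 26.31 = -15.09 pp.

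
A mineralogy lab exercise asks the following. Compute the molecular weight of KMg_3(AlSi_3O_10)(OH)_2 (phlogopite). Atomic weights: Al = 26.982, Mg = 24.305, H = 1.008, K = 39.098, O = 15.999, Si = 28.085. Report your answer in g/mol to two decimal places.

K: 1 × 39.098 = 39.0980
Mg: 3 × 24.305 = 72.9150
Al: 1 × 26.982 = 26.9820
Si: 3 × 28.085 = 84.2550
O: 12 × 15.999 = 191.9880
H: 2 × 1.008 = 2.0160
Summing the contributions gives the formula mass.

417.25 g/mol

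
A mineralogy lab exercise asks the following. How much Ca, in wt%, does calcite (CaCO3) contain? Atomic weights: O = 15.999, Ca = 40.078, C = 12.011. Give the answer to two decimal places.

Molar mass of CaCO3: 1·40.078 + 1·12.011 + 3·15.999 = 100.086 g/mol.
Mass of Ca per formula unit: 1 × 40.078 = 40.078 g.
Weight fraction Ca = 40.078 / 100.086 = 0.4004.

40.04 wt%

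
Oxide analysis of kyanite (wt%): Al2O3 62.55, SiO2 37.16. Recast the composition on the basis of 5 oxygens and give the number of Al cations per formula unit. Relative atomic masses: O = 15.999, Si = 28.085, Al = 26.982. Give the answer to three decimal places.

Al2O3: 62.55/101.961 = 0.61347 mol → 1.22694 mol Al, 1.84041 mol O.
SiO2: 37.16/60.083 = 0.61848 mol → 0.61848 mol Si, 1.23696 mol O.
Total oxygen = 3.07737 mol. Normalization factor = 5/3.07737 = 1.62476.
Al per 5 O = 1.22694 × 1.62476 = 1.993.

1.993 Al apfu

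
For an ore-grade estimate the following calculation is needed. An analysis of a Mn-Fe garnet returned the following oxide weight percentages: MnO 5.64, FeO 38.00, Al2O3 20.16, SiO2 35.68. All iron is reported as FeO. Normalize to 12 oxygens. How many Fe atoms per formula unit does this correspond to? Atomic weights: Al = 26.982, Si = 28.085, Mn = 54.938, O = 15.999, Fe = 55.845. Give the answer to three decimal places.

5.64 wt% MnO ÷ 70.937 g/mol = 0.07951 mol, giving 0.07951 Mn and 0.07951 O.
38.00 wt% FeO ÷ 71.844 g/mol = 0.52892 mol, giving 0.52892 Fe and 0.52892 O.
20.16 wt% Al2O3 ÷ 101.961 g/mol = 0.19772 mol, giving 0.39544 Al and 0.59316 O.
35.68 wt% SiO2 ÷ 60.083 g/mol = 0.59385 mol, giving 0.59385 Si and 1.18770 O.
Oxygen sums to 2.38929; scaling by 12/2.38929 = 5.02241 puts the formula on 12 O.
Fe: 0.52892 × 5.02241 = 2.656 atoms per formula unit.

2.656 Fe apfu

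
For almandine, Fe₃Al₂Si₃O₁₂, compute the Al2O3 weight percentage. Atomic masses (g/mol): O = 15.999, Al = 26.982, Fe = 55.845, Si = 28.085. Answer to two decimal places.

Molar mass of Fe₃Al₂Si₃O₁₂ = 3*55.845 + 2*26.982 + 3*28.085 + 12*15.999 = 497.742 g/mol.
Each formula unit contains 2 Al, equivalent to 2/2 = 1.0000 mol Al2O3.
M(Al2O3) = 2×26.982 + 3×15.999 = 101.961 g/mol.
Mass of Al2O3 per formula unit = 1.0000 × 101.961 = 101.961 g.
Al2O3 wt% = 101.961 / 497.742 × 100 = 20.48%.

20.48 wt%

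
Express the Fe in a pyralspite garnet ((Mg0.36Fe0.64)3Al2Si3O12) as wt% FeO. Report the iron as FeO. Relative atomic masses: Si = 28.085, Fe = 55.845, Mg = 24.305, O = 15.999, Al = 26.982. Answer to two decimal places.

29.75 wt%

Formula mass = 463.679 g/mol.
1.92 Fe → 1.9200 mol FeO per formula unit; M(FeO) = 71.844, so FeO mass = 137.940 g.
137.940/463.679 × 100 = 29.75 wt%.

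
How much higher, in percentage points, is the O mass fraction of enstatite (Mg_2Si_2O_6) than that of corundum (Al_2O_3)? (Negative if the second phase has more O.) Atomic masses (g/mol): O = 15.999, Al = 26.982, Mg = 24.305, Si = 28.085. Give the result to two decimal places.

M(Mg_2Si_2O_6) = 200.774 g/mol, so wt% O = 95.994/200.774 × 100 = 47.81%.
M(Al_2O_3) = 101.961 g/mol, so wt% O = 47.997/101.961 × 100 = 47.07%.
47.81 − 47.07 = 0.74 pp.

0.74 percentage points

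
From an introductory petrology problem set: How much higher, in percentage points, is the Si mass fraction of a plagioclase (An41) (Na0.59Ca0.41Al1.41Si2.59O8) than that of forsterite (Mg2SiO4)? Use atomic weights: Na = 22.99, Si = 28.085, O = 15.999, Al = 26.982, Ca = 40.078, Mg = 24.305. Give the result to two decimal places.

7.10 percentage points

M(Na0.59Ca0.41Al1.41Si2.59O8) = 268.773 g/mol, so wt% Si = 72.740/268.773 × 100 = 27.06%.
M(Mg2SiO4) = 140.691 g/mol, so wt% Si = 28.085/140.691 × 100 = 19.96%.
27.06 − 19.96 = 7.10 pp.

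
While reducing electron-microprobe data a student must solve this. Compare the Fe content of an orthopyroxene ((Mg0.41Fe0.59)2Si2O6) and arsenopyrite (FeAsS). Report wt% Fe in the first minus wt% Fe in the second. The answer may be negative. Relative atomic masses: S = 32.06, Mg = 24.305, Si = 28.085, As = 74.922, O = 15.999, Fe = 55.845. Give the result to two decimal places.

Fe in (Mg0.41Fe0.59)2Si2O6: molar mass 237.991 g/mol; 1.18×55.845 = 65.897 g → 27.69 wt%.
Fe in FeAsS: molar mass 162.827 g/mol; 1×55.845 = 55.845 g → 34.30 wt%.
Difference = 27.69 − 34.30 = -6.61 percentage points.

-6.61 percentage points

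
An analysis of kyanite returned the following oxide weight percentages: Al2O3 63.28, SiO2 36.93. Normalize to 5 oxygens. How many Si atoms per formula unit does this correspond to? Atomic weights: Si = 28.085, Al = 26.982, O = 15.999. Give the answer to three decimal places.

Al2O3 (M=101.961): mol = 0.62063; Al = 1.24126, O = 1.86189.
SiO2 (M=60.083): mol = 0.61465; Si = 0.61465, O = 1.22930.
ΣO = 3.09119; factor = 5/ΣO = 1.61750.
Si apfu = 0.61465 × 1.61750 = 0.994.

0.994 Si apfu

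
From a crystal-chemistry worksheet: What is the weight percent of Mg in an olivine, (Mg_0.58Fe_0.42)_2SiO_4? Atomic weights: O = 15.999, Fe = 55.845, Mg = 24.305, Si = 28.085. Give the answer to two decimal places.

16.86 weight percent

M((Mg_0.58Fe_0.42)_2SiO_4) = 167.185 g/mol.
Mg contributes 1.16 × 24.305 = 28.194 g per mole.
28.194/167.185 = 0.1686 → 16.86%.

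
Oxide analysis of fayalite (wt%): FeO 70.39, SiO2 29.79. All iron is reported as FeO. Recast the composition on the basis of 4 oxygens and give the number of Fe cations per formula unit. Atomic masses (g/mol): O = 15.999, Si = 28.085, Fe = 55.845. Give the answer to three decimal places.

70.39 wt% FeO ÷ 71.844 g/mol = 0.97976 mol, giving 0.97976 Fe and 0.97976 O.
29.79 wt% SiO2 ÷ 60.083 g/mol = 0.49581 mol, giving 0.49581 Si and 0.99162 O.
Oxygen sums to 1.97138; scaling by 4/1.97138 = 2.02904 puts the formula on 4 O.
Fe: 0.97976 × 2.02904 = 1.988 atoms per formula unit.

1.988 Fe apfu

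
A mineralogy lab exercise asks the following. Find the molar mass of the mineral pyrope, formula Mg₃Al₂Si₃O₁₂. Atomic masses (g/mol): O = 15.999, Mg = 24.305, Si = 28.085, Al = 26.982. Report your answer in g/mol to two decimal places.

403.12 g/mol

The formula mass is the sum 3*24.305 + 2*26.982 + 3*28.085 + 12*15.999.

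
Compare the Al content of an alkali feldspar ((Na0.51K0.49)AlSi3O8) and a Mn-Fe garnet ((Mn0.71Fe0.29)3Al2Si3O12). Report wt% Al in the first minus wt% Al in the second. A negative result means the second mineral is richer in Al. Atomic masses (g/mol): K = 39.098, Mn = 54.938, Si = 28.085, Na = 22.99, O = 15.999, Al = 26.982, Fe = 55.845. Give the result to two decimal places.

-0.89 percentage points

First mineral: 26.982 g Al in 270.112 g formula = 9.99 wt% Al.
Second mineral: 53.964 g Al in 495.810 g formula = 10.88 wt% Al.
9.99% − 10.88% gives a difference of -0.89 percentage points.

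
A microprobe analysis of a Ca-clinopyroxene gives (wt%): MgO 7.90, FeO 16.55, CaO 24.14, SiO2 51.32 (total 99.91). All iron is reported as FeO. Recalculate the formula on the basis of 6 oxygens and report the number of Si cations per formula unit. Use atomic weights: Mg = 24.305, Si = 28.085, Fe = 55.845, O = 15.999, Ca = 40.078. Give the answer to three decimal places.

7.90 wt% MgO ÷ 40.304 g/mol = 0.19601 mol, giving 0.19601 Mg and 0.19601 O.
16.55 wt% FeO ÷ 71.844 g/mol = 0.23036 mol, giving 0.23036 Fe and 0.23036 O.
24.14 wt% CaO ÷ 56.077 g/mol = 0.43048 mol, giving 0.43048 Ca and 0.43048 O.
51.32 wt% SiO2 ÷ 60.083 g/mol = 0.85415 mol, giving 0.85415 Si and 1.70830 O.
Oxygen sums to 2.56515; scaling by 6/2.56515 = 2.33904 puts the formula on 6 O.
Si: 0.85415 × 2.33904 = 1.998 atoms per formula unit.

1.998 Si apfu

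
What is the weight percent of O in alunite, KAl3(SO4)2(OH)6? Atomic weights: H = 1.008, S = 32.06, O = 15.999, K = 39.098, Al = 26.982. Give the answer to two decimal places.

54.08 mass %

Molar mass of KAl3(SO4)2(OH)6: 1×39.098 + 3×26.982 + 2×32.06 + 14×15.999 + 6×1.008 = 414.198 g/mol.
Mass of O per formula unit: 14 × 15.999 = 223.986 g.
Weight fraction O = 223.986 / 414.198 = 0.5408.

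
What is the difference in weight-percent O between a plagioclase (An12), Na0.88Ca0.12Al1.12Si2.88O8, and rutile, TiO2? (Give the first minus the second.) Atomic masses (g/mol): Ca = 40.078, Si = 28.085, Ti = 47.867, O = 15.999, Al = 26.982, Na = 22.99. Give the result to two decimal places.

O in Na0.88Ca0.12Al1.12Si2.88O8: molar mass 264.137 g/mol; 8×15.999 = 127.992 g → 48.46 wt%.
O in TiO2: molar mass 79.865 g/mol; 2×15.999 = 31.998 g → 40.07 wt%.
Difference = 48.46 − 40.07 = 8.39 percentage points.

8.39 percentage points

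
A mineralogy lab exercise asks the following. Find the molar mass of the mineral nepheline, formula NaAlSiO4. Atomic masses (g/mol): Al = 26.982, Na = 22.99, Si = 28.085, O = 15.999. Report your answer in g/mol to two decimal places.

Na: 1 × 22.99 = 22.9900
Al: 1 × 26.982 = 26.9820
Si: 1 × 28.085 = 28.0850
O: 4 × 15.999 = 63.9960
Summing the contributions gives the formula mass.

142.05 g/mol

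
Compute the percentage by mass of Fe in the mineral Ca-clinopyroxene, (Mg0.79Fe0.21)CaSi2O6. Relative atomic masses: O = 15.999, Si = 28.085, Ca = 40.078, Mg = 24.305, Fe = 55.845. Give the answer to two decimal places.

5.25 weight percent

Formula mass = 0.79*24.305 + 0.21*55.845 + 1*40.078 + 2*28.085 + 6*15.999 = 223.170 g/mol, of which 11.727 g is Fe.
So Fe makes up 11.727/223.170 = 0.0525 of the mass, i.e. 5.25%.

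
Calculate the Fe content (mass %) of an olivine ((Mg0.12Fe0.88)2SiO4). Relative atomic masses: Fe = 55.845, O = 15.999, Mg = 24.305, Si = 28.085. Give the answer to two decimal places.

50.10 mass %

Formula mass = 0.24*24.305 + 1.76*55.845 + 1*28.085 + 4*15.999 = 196.201 g/mol, of which 98.287 g is Fe.
So Fe makes up 98.287/196.201 = 0.5010 of the mass, i.e. 50.10%.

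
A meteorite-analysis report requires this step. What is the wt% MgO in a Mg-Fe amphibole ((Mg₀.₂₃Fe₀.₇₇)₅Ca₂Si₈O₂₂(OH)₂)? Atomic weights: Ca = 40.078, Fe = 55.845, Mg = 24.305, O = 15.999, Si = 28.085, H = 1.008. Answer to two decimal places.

Formula mass = 933.782 g/mol.
1.15 Mg → 1.1500 mol MgO per formula unit; M(MgO) = 40.304, so MgO mass = 46.350 g.
46.350/933.782 × 100 = 4.96 wt%.

4.96 wt%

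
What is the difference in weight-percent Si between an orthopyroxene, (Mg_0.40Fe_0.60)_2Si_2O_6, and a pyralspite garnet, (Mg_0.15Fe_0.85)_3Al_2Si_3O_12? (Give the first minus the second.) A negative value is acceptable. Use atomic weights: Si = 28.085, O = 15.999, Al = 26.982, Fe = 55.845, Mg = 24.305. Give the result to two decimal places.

6.12 percentage points

First mineral: 56.170 g Si in 238.622 g formula = 23.54 wt% Si.
Second mineral: 84.255 g Si in 483.549 g formula = 17.42 wt% Si.
23.54% − 17.42% gives a difference of 6.12 percentage points.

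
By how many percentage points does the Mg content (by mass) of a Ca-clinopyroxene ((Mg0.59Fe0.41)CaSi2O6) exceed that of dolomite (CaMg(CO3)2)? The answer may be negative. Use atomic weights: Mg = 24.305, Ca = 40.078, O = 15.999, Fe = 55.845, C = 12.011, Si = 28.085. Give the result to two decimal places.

-6.93 percentage points

M((Mg0.59Fe0.41)CaSi2O6) = 229.478 g/mol, so wt% Mg = 14.340/229.478 × 100 = 6.25%.
M(CaMg(CO3)2) = 184.399 g/mol, so wt% Mg = 24.305/184.399 × 100 = 13.18%.
6.25 − 13.18 = -6.93 pp.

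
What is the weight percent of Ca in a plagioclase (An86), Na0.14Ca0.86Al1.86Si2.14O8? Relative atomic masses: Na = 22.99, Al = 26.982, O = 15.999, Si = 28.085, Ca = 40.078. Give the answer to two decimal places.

12.49 weight percent

M(Na0.14Ca0.86Al1.86Si2.14O8) = 275.966 g/mol.
Ca contributes 0.86 × 40.078 = 34.467 g per mole.
34.467/275.966 = 0.1249 → 12.49%.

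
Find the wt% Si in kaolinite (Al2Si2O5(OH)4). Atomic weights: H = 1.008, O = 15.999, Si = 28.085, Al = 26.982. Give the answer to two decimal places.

M(Al2Si2O5(OH)4) = 258.157 g/mol.
Si contributes 2 × 28.085 = 56.170 g per mole.
56.170/258.157 = 0.2176 → 21.76%.

21.76 weight percent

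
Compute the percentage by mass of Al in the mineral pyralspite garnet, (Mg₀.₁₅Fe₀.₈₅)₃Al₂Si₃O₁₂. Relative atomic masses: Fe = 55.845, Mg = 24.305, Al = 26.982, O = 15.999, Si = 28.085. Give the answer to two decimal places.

11.16 weight percent

M((Mg₀.₁₅Fe₀.₈₅)₃Al₂Si₃O₁₂) = 483.549 g/mol.
Al contributes 2 × 26.982 = 53.964 g per mole.
53.964/483.549 = 0.1116 → 11.16%.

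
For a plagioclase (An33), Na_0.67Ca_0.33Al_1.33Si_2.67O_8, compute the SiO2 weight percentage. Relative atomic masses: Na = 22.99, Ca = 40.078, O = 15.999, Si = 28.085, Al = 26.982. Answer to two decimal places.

59.97 wt%

Molar mass of Na_0.67Ca_0.33Al_1.33Si_2.67O_8 = 0.67*22.99 + 0.33*40.078 + 1.33*26.982 + 2.67*28.085 + 8*15.999 = 267.494 g/mol.
Each formula unit contains 2.67 Si, equivalent to 2.67/1 = 2.6700 mol SiO2.
M(SiO2) = 1×28.085 + 2×15.999 = 60.083 g/mol.
Mass of SiO2 per formula unit = 2.6700 × 60.083 = 160.422 g.
SiO2 wt% = 160.422 / 267.494 × 100 = 59.97%.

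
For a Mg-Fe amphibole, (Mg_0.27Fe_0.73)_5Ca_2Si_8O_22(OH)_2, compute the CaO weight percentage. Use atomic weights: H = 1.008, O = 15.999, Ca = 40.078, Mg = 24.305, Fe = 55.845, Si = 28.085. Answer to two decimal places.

M((Mg_0.27Fe_0.73)_5Ca_2Si_8O_22(OH)_2) = 927.474 g/mol; M(CaO) = 56.077 g/mol.
Moles CaO per formula unit = 2 Ca ÷ 1 = 2.0000.
CaO fraction = (2.0000 × 56.077) / 927.474 = 112.154/927.474 = 0.1209.

12.09 wt%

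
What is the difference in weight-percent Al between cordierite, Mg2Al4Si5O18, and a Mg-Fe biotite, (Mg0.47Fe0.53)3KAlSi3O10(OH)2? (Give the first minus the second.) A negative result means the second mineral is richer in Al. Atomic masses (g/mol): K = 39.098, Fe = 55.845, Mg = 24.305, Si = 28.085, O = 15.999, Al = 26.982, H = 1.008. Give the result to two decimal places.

First mineral: 107.928 g Al in 584.945 g formula = 18.45 wt% Al.
Second mineral: 26.982 g Al in 467.403 g formula = 5.77 wt% Al.
18.45% − 5.77% gives a difference of 12.68 percentage points.

12.68 percentage points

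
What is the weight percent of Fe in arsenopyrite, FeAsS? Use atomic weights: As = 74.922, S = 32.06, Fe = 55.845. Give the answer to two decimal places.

Molar mass of FeAsS: 1×55.845 + 1×74.922 + 1×32.06 = 162.827 g/mol.
Mass of Fe per formula unit: 1 × 55.845 = 55.845 g.
Weight fraction Fe = 55.845 / 162.827 = 0.3430.

34.30 weight percent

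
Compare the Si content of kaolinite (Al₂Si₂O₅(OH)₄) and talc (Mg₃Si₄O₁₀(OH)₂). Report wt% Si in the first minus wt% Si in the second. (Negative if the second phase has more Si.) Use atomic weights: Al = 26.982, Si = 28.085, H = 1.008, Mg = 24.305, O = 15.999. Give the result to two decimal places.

Si in Al₂Si₂O₅(OH)₄: molar mass 258.157 g/mol; 2×28.085 = 56.170 g → 21.76 wt%.
Si in Mg₃Si₄O₁₀(OH)₂: molar mass 379.259 g/mol; 4×28.085 = 112.340 g → 29.62 wt%.
Difference = 21.76 − 29.62 = -7.86 percentage points.

-7.86 percentage points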